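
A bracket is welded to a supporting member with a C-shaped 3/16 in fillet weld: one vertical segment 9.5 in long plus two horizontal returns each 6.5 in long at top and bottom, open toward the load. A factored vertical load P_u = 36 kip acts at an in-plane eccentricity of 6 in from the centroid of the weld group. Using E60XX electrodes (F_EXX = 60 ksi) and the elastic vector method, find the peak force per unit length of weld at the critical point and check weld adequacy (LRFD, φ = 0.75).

f_max ≈ 4.33 kip/in; NOT adequate

Total weld length L_w = 22.5 in. Treat welds as unit-width lines.
Centroid: x̄ = 2×6.5×3.25 / 22.5 = 1.878 in from the vertical weld.
Polar moment about centroid: J = I_x + I_y = [9.5³/12 + 2×6.5×4.75²] + [9.5×1.878² + 2(6.5³/12 + 6.5×1.372²)] = 468.5 in³.
Direct shear f_v = P/L_w = 36 / 22.5 = 1.6 kip/in (vertical).
Torsion M = P·e = 36 × 6 = 216 kip·in.
Critical point at (x, y) = (4.622, 4.75) from centroid. f_tx = M·y/J = 2.19 kip/in; f_ty = M·x/J = 2.131 kip/in.
Resultant f_max = √[f_tx² + (f_v + f_ty)²] = √[2.19² + (1.6 + 2.131)²] = 4.326 kip/in.
Capacity per unit length: φr_n = 0.75 × 0.6 × 60 × (0.707 × 0.1875) = 3.579 kip/in.
4.326 > 3.579 → NOT adequate.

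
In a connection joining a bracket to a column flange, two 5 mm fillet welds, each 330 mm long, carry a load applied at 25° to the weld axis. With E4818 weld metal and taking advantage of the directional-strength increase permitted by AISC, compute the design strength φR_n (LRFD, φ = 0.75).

φR_n ≈ 573 kN

E48XX → F_EXX = 480 MPa.
t_e = 0.707 × 5 = 3.535 mm; A_we = 3.535 × 660 = 2333 mm².
Directional factor: 1.0 + 0.5 sin^1.5(25°) = 1.137.
F_nw = 0.6 × 480 × 1.137 = 327.6 MPa.
φR_n = 0.75 × 327.6 × 2333 × 10⁻³ = 573.2 kN.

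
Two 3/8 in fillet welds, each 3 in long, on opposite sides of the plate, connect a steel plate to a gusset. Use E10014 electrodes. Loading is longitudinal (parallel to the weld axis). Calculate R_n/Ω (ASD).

E100XX → F_EXX = 100 ksi.
Effective throat t_e = 0.707 × 0.375 = 0.2651 in.
Total length L = 6 in; A_we = 0.2651 × 6 = 1.591 in².
F_nw = 0.6 F_EXX = 0.6 × 100 = 60 ksi.
R_n = 60 × 1.591 = 95.44 kips; R_n/Ω = 95.44/2.0 = 47.72 kips.

R_n/Ω ≈ 47.7 kips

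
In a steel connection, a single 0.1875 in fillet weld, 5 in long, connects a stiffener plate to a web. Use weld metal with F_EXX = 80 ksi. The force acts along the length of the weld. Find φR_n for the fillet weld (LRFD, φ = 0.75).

Effective throat t_e = 0.707 × 0.1875 = 0.1326 in.
Total length L = 5 in; A_we = 0.1326 × 5 = 0.6628 in².
F_nw = 0.6 F_EXX = 0.6 × 80 = 48 ksi.
φR_n = 0.75 × 48 × 0.6628 = 23.86 kip.

φR_n ≈ 23.9 kip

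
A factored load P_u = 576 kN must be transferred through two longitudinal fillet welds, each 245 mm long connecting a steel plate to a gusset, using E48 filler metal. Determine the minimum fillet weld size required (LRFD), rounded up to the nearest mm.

E48XX → F_EXX = 480 MPa.
Total weld length L = 490 mm.
Required throat t_e = P_u / (φ × 0.6 F_EXX × L) = 576 / (0.75 × 0.6 × 480 × 490 × 10⁻³) = 5.442 mm.
Required leg w = t_e / 0.707 = 7.698 mm → use 8 mm.

w = 8 mm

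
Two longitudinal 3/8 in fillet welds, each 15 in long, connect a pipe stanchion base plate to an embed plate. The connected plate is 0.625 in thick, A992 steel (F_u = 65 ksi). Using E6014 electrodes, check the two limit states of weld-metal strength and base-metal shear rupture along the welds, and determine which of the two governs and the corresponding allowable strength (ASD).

E60XX → F_EXX = 60 ksi.
t_e = 0.707 × 0.375 = 0.2651 in; L = 30 in.
Weld metal: R_n/Ω = (1/2.0) × 0.6 × 60 × 0.2651 × 30 = 143.2 kips.
Base metal (shear rupture): R_n/Ω = (1/2.0) × 0.6 × 65 × 0.625 × 30 = 365.6 kips.
Governing: weld metal.

R_n/Ω ≈ 143 kips (weld metal governs)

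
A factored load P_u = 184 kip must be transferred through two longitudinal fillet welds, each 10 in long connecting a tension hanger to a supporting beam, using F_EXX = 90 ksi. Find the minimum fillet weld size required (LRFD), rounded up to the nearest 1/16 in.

w = 3/8 in

Total weld length L = 20 in.
Required throat t_e = P_u / (φ × 0.6 F_EXX × L) = 184 / (0.75 × 0.6 × 90 × 20) = 0.2272 in.
Required leg w = t_e / 0.707 = 0.3213 in → use 3/8 in.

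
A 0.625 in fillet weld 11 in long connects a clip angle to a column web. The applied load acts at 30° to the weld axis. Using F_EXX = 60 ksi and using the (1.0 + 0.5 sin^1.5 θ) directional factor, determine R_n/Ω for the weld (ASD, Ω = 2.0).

t_e = 0.707 × 0.625 = 0.4419 in; A_we = 0.4419 × 11 = 4.861 in².
Directional factor: 1.0 + 0.5 sin^1.5(30°) = 1.177.
F_nw = 0.6 × 60 × 1.177 = 42.36 ksi.
R_n/Ω = (42.36 × 4.861) / 2.0 = 103 kips.

R_n/Ω ≈ 103 kips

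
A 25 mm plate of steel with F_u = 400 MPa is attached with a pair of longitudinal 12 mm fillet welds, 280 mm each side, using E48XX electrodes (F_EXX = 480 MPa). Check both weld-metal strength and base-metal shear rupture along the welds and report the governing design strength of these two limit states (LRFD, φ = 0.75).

t_e = 0.707 × 12 = 8.484 mm; L = 560 mm.
Weld metal: φR_n = 0.75 × 0.6 × 480 × 8.484 × 560 × 10⁻³ = 1026 kN.
Base metal (shear rupture): φR_n = 0.75 × 0.6 × 400 × 25 × 560 × 10⁻³ = 2520 kN.
Governing: weld metal.

φR_n ≈ 1030 kN (weld metal governs)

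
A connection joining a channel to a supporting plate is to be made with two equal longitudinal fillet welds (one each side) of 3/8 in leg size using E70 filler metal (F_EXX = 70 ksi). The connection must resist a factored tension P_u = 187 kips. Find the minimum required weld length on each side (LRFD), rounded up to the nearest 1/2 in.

Throat t_e = 0.707 × 0.375 = 0.2651 in.
φr_n = 0.75 × 0.6 × 70 × 0.2651 = 8.351 kips/in.
L_req = P_u / φr_n = 187 / 8.351 = 22.39 in total.
Per side: 22.39 / 2 = 11.2 in.
Round up → use L = 11.5 in on each side.

L = 11.5 in on each side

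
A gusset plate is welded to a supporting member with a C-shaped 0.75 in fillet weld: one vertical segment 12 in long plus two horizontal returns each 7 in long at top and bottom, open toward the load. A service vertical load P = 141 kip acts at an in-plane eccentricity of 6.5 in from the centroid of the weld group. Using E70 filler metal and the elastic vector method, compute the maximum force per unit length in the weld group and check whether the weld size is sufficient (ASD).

f_max ≈ 13.4 kip/in; NOT adequate

E70XX → F_EXX = 70 ksi.
Total weld length L_w = 26 in. Treat welds as unit-width lines.
Centroid: x̄ = 2×7×3.5 / 26 = 1.885 in from the vertical weld.
Polar moment about centroid: J = I_x + I_y = [12³/12 + 2×7×6²] + [12×1.885² + 2(7³/12 + 7×1.615²)] = 784.3 in³.
Direct shear f_v = P/L_w = 141 / 26 = 5.423 kip/in (vertical).
Torsion M = P·e = 141 × 6.5 = 916.5 kip·in.
Critical point at (x, y) = (5.115, 6) from centroid. f_tx = M·y/J = 7.011 kip/in; f_ty = M·x/J = 5.977 kip/in.
Resultant f_max = √[f_tx² + (f_v + f_ty)²] = √[7.011² + (5.423 + 5.977)²] = 13.38 kip/in.
Capacity per unit length: r_n/Ω = (1/2.0) × 0.6 × 70 × (0.707 × 0.75) = 11.14 kip/in.
13.38 > 11.14 → NOT adequate.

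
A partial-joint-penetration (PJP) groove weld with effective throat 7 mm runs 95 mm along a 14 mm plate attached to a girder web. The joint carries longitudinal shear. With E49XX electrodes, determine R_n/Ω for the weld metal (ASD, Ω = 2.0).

R_n/Ω ≈ 97.8 kN

E49XX → F_EXX = 490 MPa.
Effective throat (given) t_e = 7 mm.
A_we = 7 × 95 = 665 mm².
F_nw = 0.6 F_EXX = 294 MPa.
R_n/Ω = (294 × 665) / 2.0 × 10⁻³ = 97.75 kN.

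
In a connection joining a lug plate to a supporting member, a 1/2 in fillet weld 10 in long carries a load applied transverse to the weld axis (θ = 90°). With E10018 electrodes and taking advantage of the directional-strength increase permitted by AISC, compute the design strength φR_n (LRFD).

E100XX → F_EXX = 100 ksi.
t_e = 0.707 × 0.5 = 0.3535 in; A_we = 0.3535 × 10 = 3.535 in².
Directional factor: 1.0 + 0.5 sin^1.5(90°) = 1.5.
F_nw = 0.6 × 100 × 1.5 = 90 ksi.
φR_n = 0.75 × 90 × 3.535 = 238.6 kip.

φR_n ≈ 239 kip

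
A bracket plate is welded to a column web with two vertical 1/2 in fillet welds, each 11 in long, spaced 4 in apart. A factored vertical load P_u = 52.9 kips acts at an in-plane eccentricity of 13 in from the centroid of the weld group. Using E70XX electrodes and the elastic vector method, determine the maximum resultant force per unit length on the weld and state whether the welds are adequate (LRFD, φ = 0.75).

E70XX → F_EXX = 70 ksi.
Total weld length L_w = 22 in. Treat welds as unit-width lines.
Polar moment about centroid: J = 2[d³/12 + d(b/2)²] = 2[11³/12 + 11×2²] = 309.8 in³.
Direct shear f_v = P/L_w = 52.9 / 22 = 2.405 kip/in (vertical).
Torsion M = P·e = 52.9 × 13 = 687.7 kip·in.
Critical point at (x, y) = (2, 5.5) from centroid. f_tx = M·y/J = 12.21 kip/in; f_ty = M·x/J = 4.439 kip/in.
Resultant f_max = √[f_tx² + (f_v + f_ty)²] = √[12.21² + (2.405 + 4.439)²] = 14 kip/in.
Capacity per unit length: φr_n = 0.75 × 0.6 × 70 × (0.707 × 0.5) = 11.14 kip/in.
14 > 11.14 → NOT adequate.

f_max ≈ 14 kip/in; NOT adequate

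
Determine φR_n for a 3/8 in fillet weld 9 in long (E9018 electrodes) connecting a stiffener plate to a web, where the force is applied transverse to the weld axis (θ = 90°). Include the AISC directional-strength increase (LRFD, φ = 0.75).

φR_n ≈ 145 kips

E90XX → F_EXX = 90 ksi.
t_e = 0.707 × 0.375 = 0.2651 in; A_we = 0.2651 × 9 = 2.386 in².
Directional factor: 1.0 + 0.5 sin^1.5(90°) = 1.5.
F_nw = 0.6 × 90 × 1.5 = 81 ksi.
φR_n = 0.75 × 81 × 2.386 = 145 kips.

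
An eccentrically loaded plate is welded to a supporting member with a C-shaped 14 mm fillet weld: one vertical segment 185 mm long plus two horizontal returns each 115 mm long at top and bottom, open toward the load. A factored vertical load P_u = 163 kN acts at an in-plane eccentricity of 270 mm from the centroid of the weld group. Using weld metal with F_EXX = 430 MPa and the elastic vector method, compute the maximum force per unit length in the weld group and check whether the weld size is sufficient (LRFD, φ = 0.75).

Total weld length L_w = 415 mm. Treat welds as unit-width lines.
Centroid: x̄ = 2×115×57.5 / 415 = 31.87 mm from the vertical weld.
Polar moment about centroid: J = I_x + I_y = [185³/12 + 2×115×92.5²] + [185×31.87² + 2(115³/12 + 115×25.63²)] = 3088000 mm³.
Direct shear f_v = P/L_w = 163×10³ / 415 = 392.8 N/mm (vertical).
Torsion M = P·e = 163×10³ × 270 = 44010000 N·mm.
Critical point at (x, y) = (83.13, 92.5) from centroid. f_tx = M·y/J = 1318 N/mm; f_ty = M·x/J = 1185 N/mm.
Resultant f_max = √[f_tx² + (f_v + f_ty)²] = √[1318² + (392.8 + 1185)²] = 2056 N/mm.
Capacity per unit length: φr_n = 0.75 × 0.6 × 430 × (0.707 × 14) = 1915 N/mm.
2056 > 1915 → NOT adequate.

f_max ≈ 2060 N/mm; NOT adequate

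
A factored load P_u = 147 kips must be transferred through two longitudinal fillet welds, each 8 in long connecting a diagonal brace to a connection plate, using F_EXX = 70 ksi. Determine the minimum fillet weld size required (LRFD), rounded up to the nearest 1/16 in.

w = 7/16 in

Total weld length L = 16 in.
Required throat t_e = P_u / (φ × 0.6 F_EXX × L) = 147 / (0.75 × 0.6 × 70 × 16) = 0.2917 in.
Required leg w = t_e / 0.707 = 0.4125 in → use 7/16 in.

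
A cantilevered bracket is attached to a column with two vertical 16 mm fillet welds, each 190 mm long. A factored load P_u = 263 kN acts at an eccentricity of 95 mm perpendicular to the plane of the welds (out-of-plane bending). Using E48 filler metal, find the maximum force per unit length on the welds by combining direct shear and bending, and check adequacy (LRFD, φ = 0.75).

f_max ≈ 2190 N/mm; adequate

E48XX → F_EXX = 480 MPa.
L_w = 2 × 190 = 380 mm; section modulus (unit throat) S = 2 × L²/6 = 12030 mm².
Direct shear f_v = P/L_w = 263×10³/380 = 692.1 N/mm.
Moment M = P × e = 263×10³ × 95 = 24985000 N·mm; bending f_b = M/S = 2076 N/mm.
f_max = √(f_v² + f_b²) = √(692.1² + 2076²) = 2189 N/mm.
φr_n = 0.75 × 0.6 × 480 × (0.707 × 16) = 2443 N/mm → adequate.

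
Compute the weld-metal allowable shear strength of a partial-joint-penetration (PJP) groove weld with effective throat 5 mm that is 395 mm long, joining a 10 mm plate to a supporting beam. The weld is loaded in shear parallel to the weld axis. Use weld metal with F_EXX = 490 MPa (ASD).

R_n/Ω ≈ 290 kN

Effective throat (given) t_e = 5 mm.
A_we = 5 × 395 = 1975 mm².
F_nw = 0.6 F_EXX = 294 MPa.
R_n/Ω = (294 × 1975) / 2.0 × 10⁻³ = 290.3 kN.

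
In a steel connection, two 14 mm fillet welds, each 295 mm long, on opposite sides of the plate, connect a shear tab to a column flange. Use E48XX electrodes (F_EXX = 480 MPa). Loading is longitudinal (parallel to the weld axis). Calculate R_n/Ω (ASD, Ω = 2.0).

Effective throat t_e = 0.707 × 14 = 9.898 mm.
Total length L = 590 mm; A_we = 9.898 × 590 = 5840 mm².
F_nw = 0.6 F_EXX = 0.6 × 480 = 288 MPa.
R_n = 288 × 5840 × 10⁻³ = 1682 kN; R_n/Ω = 1682/2.0 = 840.9 kN.

R_n/Ω ≈ 841 kN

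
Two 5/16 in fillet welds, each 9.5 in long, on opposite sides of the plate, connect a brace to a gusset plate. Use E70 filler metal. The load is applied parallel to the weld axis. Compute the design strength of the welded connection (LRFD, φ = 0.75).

φR_n ≈ 132 kip

E70XX → F_EXX = 70 ksi.
Effective throat t_e = 0.707 × 0.3125 = 0.2209 in.
Total length L = 19 in; A_we = 0.2209 × 19 = 4.198 in².
F_nw = 0.6 F_EXX = 0.6 × 70 = 42 ksi.
φR_n = 0.75 × 42 × 4.198 = 132.2 kip.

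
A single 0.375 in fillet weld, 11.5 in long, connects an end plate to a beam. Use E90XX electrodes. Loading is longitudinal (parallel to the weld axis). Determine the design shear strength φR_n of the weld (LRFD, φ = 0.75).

E90XX → F_EXX = 90 ksi.
Effective throat t_e = 0.707 × 0.375 = 0.2651 in.
Total length L = 11.5 in; A_we = 0.2651 × 11.5 = 3.049 in².
F_nw = 0.6 F_EXX = 0.6 × 90 = 54 ksi.
φR_n = 0.75 × 54 × 3.049 = 123.5 kips.

φR_n ≈ 123 kips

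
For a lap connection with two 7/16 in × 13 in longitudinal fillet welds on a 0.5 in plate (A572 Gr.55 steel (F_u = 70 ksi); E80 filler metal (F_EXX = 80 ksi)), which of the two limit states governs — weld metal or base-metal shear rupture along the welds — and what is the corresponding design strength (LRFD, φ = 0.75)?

φR_n ≈ 290 kips (weld metal governs)

t_e = 0.707 × 0.4375 = 0.3093 in; L = 26 in.
Weld metal: φR_n = 0.75 × 0.6 × 80 × 0.3093 × 26 = 289.5 kips.
Base metal (shear rupture): φR_n = 0.75 × 0.6 × 70 × 0.5 × 26 = 409.5 kips.
Governing: weld metal.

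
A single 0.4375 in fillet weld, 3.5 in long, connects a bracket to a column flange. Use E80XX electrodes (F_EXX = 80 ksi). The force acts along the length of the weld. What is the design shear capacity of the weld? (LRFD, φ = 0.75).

φR_n ≈ 39 kips

Effective throat t_e = 0.707 × 0.4375 = 0.3093 in.
Total length L = 3.5 in; A_we = 0.3093 × 3.5 = 1.083 in².
F_nw = 0.6 F_EXX = 0.6 × 80 = 48 ksi.
φR_n = 0.75 × 48 × 1.083 = 38.97 kips.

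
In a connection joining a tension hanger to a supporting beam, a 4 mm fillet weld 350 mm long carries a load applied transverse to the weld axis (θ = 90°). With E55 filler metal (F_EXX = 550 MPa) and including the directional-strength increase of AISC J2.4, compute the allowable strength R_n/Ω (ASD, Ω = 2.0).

R_n/Ω ≈ 245 kN

t_e = 0.707 × 4 = 2.828 mm; A_we = 2.828 × 350 = 989.8 mm².
Directional factor: 1.0 + 0.5 sin^1.5(90°) = 1.5.
F_nw = 0.6 × 550 × 1.5 = 495 MPa.
R_n/Ω = (495 × 989.8) / 2.0 × 10⁻³ = 245 kN.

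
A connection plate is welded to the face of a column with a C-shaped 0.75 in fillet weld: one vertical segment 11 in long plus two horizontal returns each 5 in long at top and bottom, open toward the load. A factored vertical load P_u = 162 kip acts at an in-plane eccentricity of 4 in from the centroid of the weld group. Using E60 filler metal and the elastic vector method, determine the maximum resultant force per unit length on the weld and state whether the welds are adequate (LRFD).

f_max ≈ 15.1 kip/in; NOT adequate

E60XX → F_EXX = 60 ksi.
Total weld length L_w = 21 in. Treat welds as unit-width lines.
Centroid: x̄ = 2×5×2.5 / 21 = 1.19 in from the vertical weld.
Polar moment about centroid: J = I_x + I_y = [11³/12 + 2×5×5.5²] + [11×1.19² + 2(5³/12 + 5×1.31²)] = 467 in³.
Direct shear f_v = P/L_w = 162 / 21 = 7.714 kip/in (vertical).
Torsion M = P·e = 162 × 4 = 648 kip·in.
Critical point at (x, y) = (3.81, 5.5) from centroid. f_tx = M·y/J = 7.632 kip/in; f_ty = M·x/J = 5.286 kip/in.
Resultant f_max = √[f_tx² + (f_v + f_ty)²] = √[7.632² + (7.714 + 5.286)²] = 15.08 kip/in.
Capacity per unit length: φr_n = 0.75 × 0.6 × 60 × (0.707 × 0.75) = 14.32 kip/in.
15.08 > 14.32 → NOT adequate.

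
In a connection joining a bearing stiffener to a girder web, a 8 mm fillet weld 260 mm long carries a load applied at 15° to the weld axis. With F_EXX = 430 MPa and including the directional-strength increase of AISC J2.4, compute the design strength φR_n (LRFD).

t_e = 0.707 × 8 = 5.656 mm; A_we = 5.656 × 260 = 1471 mm².
Directional factor: 1.0 + 0.5 sin^1.5(15°) = 1.066.
F_nw = 0.6 × 430 × 1.066 = 275 MPa.
φR_n = 0.75 × 275 × 1471 × 10⁻³ = 303.3 kN.

φR_n ≈ 303 kN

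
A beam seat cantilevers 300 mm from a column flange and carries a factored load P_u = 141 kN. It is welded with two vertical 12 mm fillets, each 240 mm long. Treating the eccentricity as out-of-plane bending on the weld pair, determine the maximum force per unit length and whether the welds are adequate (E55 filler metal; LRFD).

f_max ≈ 2220 N/mm; NOT adequate

E55XX → F_EXX = 550 MPa.
L_w = 2 × 240 = 480 mm; section modulus (unit throat) S = 2 × L²/6 = 19200 mm².
Direct shear f_v = P/L_w = 141×10³/480 = 293.8 N/mm.
Moment M = P × e = 141×10³ × 300 = 42300000 N·mm; bending f_b = M/S = 2203 N/mm.
f_max = √(f_v² + f_b²) = √(293.8² + 2203²) = 2223 N/mm.
φr_n = 0.75 × 0.6 × 550 × (0.707 × 12) = 2100 N/mm → NOT adequate.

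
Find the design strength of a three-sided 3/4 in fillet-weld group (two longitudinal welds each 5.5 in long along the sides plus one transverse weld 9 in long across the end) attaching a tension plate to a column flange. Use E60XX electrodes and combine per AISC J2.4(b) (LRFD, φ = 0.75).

E60XX → F_EXX = 60 ksi.
t_e = 0.707 × 0.75 = 0.5302 in.
R_nwl = 0.6 × 60 × 0.5302 × 11 = 210 kip (longitudinal, 2 welds).
R_nwt = 0.6 × 60 × 0.5302 × 9 = 171.8 kip (transverse, base value).
(i) R_nwl + R_nwt = 381.8 kip; (ii) 0.85 R_nwl + 1.5 R_nwt = 436.2 kip.
R_n = max = 436.2 kip [governs: (ii)]; φR_n = 327.1 kip.

φR_n ≈ 327 kip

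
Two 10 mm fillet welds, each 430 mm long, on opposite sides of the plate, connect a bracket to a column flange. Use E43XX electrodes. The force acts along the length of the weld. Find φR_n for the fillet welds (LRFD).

E43XX → F_EXX = 430 MPa.
Effective throat t_e = 0.707 × 10 = 7.07 mm.
Total length L = 860 mm; A_we = 7.07 × 860 = 6080 mm².
F_nw = 0.6 F_EXX = 0.6 × 430 = 258 MPa.
φR_n = 0.75 × 258 × 6080 × 10⁻³ = 1177 kN.

φR_n ≈ 1180 kN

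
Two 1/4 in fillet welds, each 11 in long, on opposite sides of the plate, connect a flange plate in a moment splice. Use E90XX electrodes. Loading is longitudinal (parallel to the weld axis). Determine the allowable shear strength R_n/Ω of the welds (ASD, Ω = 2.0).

E90XX → F_EXX = 90 ksi.
Effective throat t_e = 0.707 × 0.25 = 0.1767 in.
Total length L = 22 in; A_we = 0.1767 × 22 = 3.888 in².
F_nw = 0.6 F_EXX = 0.6 × 90 = 54 ksi.
R_n = 54 × 3.888 = 210 kip; R_n/Ω = 210/2.0 = 105 kip.

R_n/Ω ≈ 105 kip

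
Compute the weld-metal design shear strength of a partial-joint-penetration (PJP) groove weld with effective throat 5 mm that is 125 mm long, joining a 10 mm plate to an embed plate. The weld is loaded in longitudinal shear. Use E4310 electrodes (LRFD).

E43XX → F_EXX = 430 MPa.
Effective throat (given) t_e = 5 mm.
A_we = 5 × 125 = 625 mm².
F_nw = 0.6 F_EXX = 258 MPa.
φR_n = 0.75 × 258 × 625 × 10⁻³ = 120.9 kN.

φR_n ≈ 121 kN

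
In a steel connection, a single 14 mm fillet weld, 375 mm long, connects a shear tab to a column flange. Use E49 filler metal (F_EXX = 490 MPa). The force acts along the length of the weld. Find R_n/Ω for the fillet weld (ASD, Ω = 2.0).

R_n/Ω ≈ 546 kN

Effective throat t_e = 0.707 × 14 = 9.898 mm.
Total length L = 375 mm; A_we = 9.898 × 375 = 3712 mm².
F_nw = 0.6 F_EXX = 0.6 × 490 = 294 MPa.
R_n = 294 × 3712 × 10⁻³ = 1091 kN; R_n/Ω = 1091/2.0 = 545.6 kN.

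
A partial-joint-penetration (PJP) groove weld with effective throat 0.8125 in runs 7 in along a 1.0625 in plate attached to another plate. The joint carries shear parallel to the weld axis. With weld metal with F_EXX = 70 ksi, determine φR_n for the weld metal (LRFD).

Effective throat (given) t_e = 0.8125 in.
A_we = 0.8125 × 7 = 5.688 in².
F_nw = 0.6 F_EXX = 42 ksi.
φR_n = 0.75 × 42 × 5.688 = 179.2 kips.

φR_n ≈ 179 kips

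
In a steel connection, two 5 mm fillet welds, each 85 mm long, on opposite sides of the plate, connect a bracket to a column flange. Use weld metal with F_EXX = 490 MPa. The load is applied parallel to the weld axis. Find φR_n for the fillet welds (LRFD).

Effective throat t_e = 0.707 × 5 = 3.535 mm.
Total length L = 170 mm; A_we = 3.535 × 170 = 600.9 mm².
F_nw = 0.6 F_EXX = 0.6 × 490 = 294 MPa.
φR_n = 0.75 × 294 × 600.9 × 10⁻³ = 132.5 kN.

φR_n ≈ 133 kN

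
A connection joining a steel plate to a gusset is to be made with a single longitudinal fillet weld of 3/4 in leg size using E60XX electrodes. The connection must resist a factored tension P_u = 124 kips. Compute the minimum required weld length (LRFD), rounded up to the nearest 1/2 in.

E60XX → F_EXX = 60 ksi.
Throat t_e = 0.707 × 0.75 = 0.5302 in.
φr_n = 0.75 × 0.6 × 60 × 0.5302 = 14.32 kips/in.
L_req = P_u / φr_n = 124 / 14.32 = 8.661 in total.
Round up → use L = 9 in.

L = 9 in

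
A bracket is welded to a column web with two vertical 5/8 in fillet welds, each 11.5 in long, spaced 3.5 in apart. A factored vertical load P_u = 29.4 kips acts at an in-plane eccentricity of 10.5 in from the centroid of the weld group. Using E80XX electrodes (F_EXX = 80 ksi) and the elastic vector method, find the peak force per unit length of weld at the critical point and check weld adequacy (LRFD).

Total weld length L_w = 23 in. Treat welds as unit-width lines.
Polar moment about centroid: J = 2[d³/12 + d(b/2)²] = 2[11.5³/12 + 11.5×1.75²] = 323.9 in³.
Direct shear f_v = P/L_w = 29.4 / 23 = 1.278 kip/in (vertical).
Torsion M = P·e = 29.4 × 10.5 = 308.7 kip·in.
Critical point at (x, y) = (1.75, 5.75) from centroid. f_tx = M·y/J = 5.48 kip/in; f_ty = M·x/J = 1.668 kip/in.
Resultant f_max = √[f_tx² + (f_v + f_ty)²] = √[5.48² + (1.278 + 1.668)²] = 6.222 kip/in.
Capacity per unit length: φr_n = 0.75 × 0.6 × 80 × (0.707 × 0.625) = 15.91 kip/in.
6.222 ≤ 15.91 → adequate.

f_max ≈ 6.22 kip/in; adequate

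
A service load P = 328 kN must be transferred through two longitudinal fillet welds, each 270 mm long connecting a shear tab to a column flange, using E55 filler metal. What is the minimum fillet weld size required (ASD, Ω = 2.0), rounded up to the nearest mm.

E55XX → F_EXX = 550 MPa.
Total weld length L = 540 mm.
Required throat t_e = P × Ω / (0.6 F_EXX × L) = 328 × 2.0 / (0.6 × 550 × 540 × 10⁻³) = 3.681 mm.
Required leg w = t_e / 0.707 = 5.207 mm → use 6 mm.

w = 6 mm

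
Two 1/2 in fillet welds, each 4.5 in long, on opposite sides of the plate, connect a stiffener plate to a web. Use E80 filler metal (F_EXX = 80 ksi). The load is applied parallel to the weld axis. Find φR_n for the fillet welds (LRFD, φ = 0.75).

Effective throat t_e = 0.707 × 0.5 = 0.3535 in.
Total length L = 9 in; A_we = 0.3535 × 9 = 3.181 in².
F_nw = 0.6 F_EXX = 0.6 × 80 = 48 ksi.
φR_n = 0.75 × 48 × 3.181 = 114.5 kips.

φR_n ≈ 115 kips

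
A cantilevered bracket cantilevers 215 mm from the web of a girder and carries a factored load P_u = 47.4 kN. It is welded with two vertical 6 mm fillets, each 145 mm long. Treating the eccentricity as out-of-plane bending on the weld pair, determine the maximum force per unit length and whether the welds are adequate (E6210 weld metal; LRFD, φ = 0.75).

E62XX → F_EXX = 620 MPa.
L_w = 2 × 145 = 290 mm; section modulus (unit throat) S = 2 × L²/6 = 7008 mm².
Direct shear f_v = P/L_w = 47.4×10³/290 = 163.4 N/mm.
Moment M = P × e = 47.4×10³ × 215 = 10191000 N·mm; bending f_b = M/S = 1454 N/mm.
f_max = √(f_v² + f_b²) = √(163.4² + 1454²) = 1463 N/mm.
φr_n = 0.75 × 0.6 × 620 × (0.707 × 6) = 1184 N/mm → NOT adequate.

f_max ≈ 1460 N/mm; NOT adequate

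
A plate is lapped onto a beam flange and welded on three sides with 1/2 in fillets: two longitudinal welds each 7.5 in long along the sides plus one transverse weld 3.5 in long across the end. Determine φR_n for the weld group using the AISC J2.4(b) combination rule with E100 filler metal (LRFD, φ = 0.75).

φR_n ≈ 294 kips

E100XX → F_EXX = 100 ksi.
t_e = 0.707 × 0.5 = 0.3535 in.
R_nwl = 0.6 × 100 × 0.3535 × 15 = 318.1 kips (longitudinal, 2 welds).
R_nwt = 0.6 × 100 × 0.3535 × 3.5 = 74.23 kips (transverse, base value).
(i) R_nwl + R_nwt = 392.4 kips; (ii) 0.85 R_nwl + 1.5 R_nwt = 381.8 kips.
R_n = max = 392.4 kips [governs: (i)]; φR_n = 294.3 kips.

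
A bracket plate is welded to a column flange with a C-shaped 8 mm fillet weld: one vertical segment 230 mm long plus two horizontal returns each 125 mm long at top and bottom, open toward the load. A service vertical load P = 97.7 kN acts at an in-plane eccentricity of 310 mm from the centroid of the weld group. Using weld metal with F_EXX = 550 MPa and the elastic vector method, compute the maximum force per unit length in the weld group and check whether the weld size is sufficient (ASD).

Total weld length L_w = 480 mm. Treat welds as unit-width lines.
Centroid: x̄ = 2×125×62.5 / 480 = 32.55 mm from the vertical weld.
Polar moment about centroid: J = I_x + I_y = [230³/12 + 2×125×115²] + [230×32.55² + 2(125³/12 + 125×29.95²)] = 5114000 mm³.
Direct shear f_v = P/L_w = 97.7×10³ / 480 = 203.5 N/mm (vertical).
Torsion M = P·e = 97.7×10³ × 310 = 30287000 N·mm.
Critical point at (x, y) = (92.45, 115) from centroid. f_tx = M·y/J = 681.1 N/mm; f_ty = M·x/J = 547.6 N/mm.
Resultant f_max = √[f_tx² + (f_v + f_ty)²] = √[681.1² + (203.5 + 547.6)²] = 1014 N/mm.
Capacity per unit length: r_n/Ω = (1/2.0) × 0.6 × 550 × (0.707 × 8) = 933.2 N/mm.
1014 > 933.2 → NOT adequate.

f_max ≈ 1010 N/mm; NOT adequate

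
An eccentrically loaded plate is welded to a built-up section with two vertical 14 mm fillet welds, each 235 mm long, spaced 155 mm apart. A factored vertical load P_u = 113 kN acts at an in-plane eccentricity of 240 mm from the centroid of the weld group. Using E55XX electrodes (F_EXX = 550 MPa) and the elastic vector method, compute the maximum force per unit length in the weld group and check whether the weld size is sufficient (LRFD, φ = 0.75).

Total weld length L_w = 470 mm. Treat welds as unit-width lines.
Polar moment about centroid: J = 2[d³/12 + d(b/2)²] = 2[235³/12 + 235×77.5²] = 4986000 mm³.
Direct shear f_v = P/L_w = 113×10³ / 470 = 240.4 N/mm (vertical).
Torsion M = P·e = 113×10³ × 240 = 27120000 N·mm.
Critical point at (x, y) = (77.5, 117.5) from centroid. f_tx = M·y/J = 639.1 N/mm; f_ty = M·x/J = 421.5 N/mm.
Resultant f_max = √[f_tx² + (f_v + f_ty)²] = √[639.1² + (240.4 + 421.5)²] = 920.2 N/mm.
Capacity per unit length: φr_n = 0.75 × 0.6 × 550 × (0.707 × 14) = 2450 N/mm.
920.2 ≤ 2450 → adequate.

f_max ≈ 920 N/mm; adequate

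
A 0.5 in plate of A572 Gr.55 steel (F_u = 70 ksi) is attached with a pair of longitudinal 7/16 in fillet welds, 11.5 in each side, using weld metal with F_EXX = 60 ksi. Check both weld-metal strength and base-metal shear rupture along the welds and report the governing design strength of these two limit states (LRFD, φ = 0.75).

φR_n ≈ 192 kips (weld metal governs)

t_e = 0.707 × 0.4375 = 0.3093 in; L = 23 in.
Weld metal: φR_n = 0.75 × 0.6 × 60 × 0.3093 × 23 = 192.1 kips.
Base metal (shear rupture): φR_n = 0.75 × 0.6 × 70 × 0.5 × 23 = 362.2 kips.
Governing: weld metal.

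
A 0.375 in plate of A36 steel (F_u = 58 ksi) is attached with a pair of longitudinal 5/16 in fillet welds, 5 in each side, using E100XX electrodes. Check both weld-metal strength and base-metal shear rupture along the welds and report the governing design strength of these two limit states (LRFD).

E100XX → F_EXX = 100 ksi.
t_e = 0.707 × 0.3125 = 0.2209 in; L = 10 in.
Weld metal: φR_n = 0.75 × 0.6 × 100 × 0.2209 × 10 = 99.42 kip.
Base metal (shear rupture): φR_n = 0.75 × 0.6 × 58 × 0.375 × 10 = 97.88 kip.
Governing: base-metal shear rupture.

φR_n ≈ 97.9 kip (base-metal shear rupture governs)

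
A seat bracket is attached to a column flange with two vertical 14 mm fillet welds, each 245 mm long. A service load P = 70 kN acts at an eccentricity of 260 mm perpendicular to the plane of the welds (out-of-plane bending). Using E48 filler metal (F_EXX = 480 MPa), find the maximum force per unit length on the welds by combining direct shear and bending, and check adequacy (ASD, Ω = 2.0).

L_w = 2 × 245 = 490 mm; section modulus (unit throat) S = 2 × L²/6 = 20010 mm².
Direct shear f_v = P/L_w = 70×10³/490 = 142.9 N/mm.
Moment M = P × e = 70×10³ × 260 = 18200000 N·mm; bending f_b = M/S = 909.6 N/mm.
f_max = √(f_v² + f_b²) = √(142.9² + 909.6²) = 920.8 N/mm.
r_n/Ω = (1/2.0) × 0.6 × 480 × (0.707 × 14) = 1425 N/mm → adequate.

f_max ≈ 921 N/mm; adequate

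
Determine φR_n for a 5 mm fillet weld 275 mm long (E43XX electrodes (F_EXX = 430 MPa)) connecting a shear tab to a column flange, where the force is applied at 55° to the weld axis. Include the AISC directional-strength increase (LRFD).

φR_n ≈ 258 kN

t_e = 0.707 × 5 = 3.535 mm; A_we = 3.535 × 275 = 972.1 mm².
Directional factor: 1.0 + 0.5 sin^1.5(55°) = 1.371.
F_nw = 0.6 × 430 × 1.371 = 353.6 MPa.
φR_n = 0.75 × 353.6 × 972.1 × 10⁻³ = 257.8 kN.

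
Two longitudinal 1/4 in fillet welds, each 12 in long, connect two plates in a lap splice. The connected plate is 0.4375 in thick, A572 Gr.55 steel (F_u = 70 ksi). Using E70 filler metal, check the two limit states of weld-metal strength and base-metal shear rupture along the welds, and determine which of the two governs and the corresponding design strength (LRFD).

E70XX → F_EXX = 70 ksi.
t_e = 0.707 × 0.25 = 0.1767 in; L = 24 in.
Weld metal: φR_n = 0.75 × 0.6 × 70 × 0.1767 × 24 = 133.6 kips.
Base metal (shear rupture): φR_n = 0.75 × 0.6 × 70 × 0.4375 × 24 = 330.8 kips.
Governing: weld metal.

φR_n ≈ 134 kips (weld metal governs)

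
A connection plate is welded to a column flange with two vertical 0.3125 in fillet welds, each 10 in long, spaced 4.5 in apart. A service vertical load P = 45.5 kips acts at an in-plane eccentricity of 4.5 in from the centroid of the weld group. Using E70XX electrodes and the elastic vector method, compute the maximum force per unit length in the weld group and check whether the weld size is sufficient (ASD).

f_max ≈ 5.53 kip/in; NOT adequate

E70XX → F_EXX = 70 ksi.
Total weld length L_w = 20 in. Treat welds as unit-width lines.
Polar moment about centroid: J = 2[d³/12 + d(b/2)²] = 2[10³/12 + 10×2.25²] = 267.9 in³.
Direct shear f_v = P/L_w = 45.5 / 20 = 2.275 kip/in (vertical).
Torsion M = P·e = 45.5 × 4.5 = 204.75 kip·in.
Critical point at (x, y) = (2.25, 5) from centroid. f_tx = M·y/J = 3.821 kip/in; f_ty = M·x/J = 1.72 kip/in.
Resultant f_max = √[f_tx² + (f_v + f_ty)²] = √[3.821² + (2.275 + 1.72)²] = 5.528 kip/in.
Capacity per unit length: r_n/Ω = (1/2.0) × 0.6 × 70 × (0.707 × 0.3125) = 4.64 kip/in.
5.528 > 4.64 → NOT adequate.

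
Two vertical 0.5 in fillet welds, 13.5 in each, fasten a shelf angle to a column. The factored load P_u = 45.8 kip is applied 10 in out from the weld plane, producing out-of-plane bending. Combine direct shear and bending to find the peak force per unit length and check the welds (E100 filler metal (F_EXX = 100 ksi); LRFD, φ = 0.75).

L_w = 2 × 13.5 = 27 in; section modulus (unit throat) S = 2 × L²/6 = 60.75 in².
Direct shear f_v = P/L_w = 45.8/27 = 1.696 kip/in.
Moment M = P × e = 45.8 × 10 = 458 kip·in; bending f_b = M/S = 7.539 kip/in.
f_max = √(f_v² + f_b²) = √(1.696² + 7.539²) = 7.728 kip/in.
φr_n = 0.75 × 0.6 × 100 × (0.707 × 0.5) = 15.91 kip/in → adequate.

f_max ≈ 7.73 kip/in; adequate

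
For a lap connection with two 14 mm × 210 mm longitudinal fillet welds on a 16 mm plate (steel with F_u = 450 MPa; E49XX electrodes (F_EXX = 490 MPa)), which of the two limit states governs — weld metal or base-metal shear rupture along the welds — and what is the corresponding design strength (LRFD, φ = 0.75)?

t_e = 0.707 × 14 = 9.898 mm; L = 420 mm.
Weld metal: φR_n = 0.75 × 0.6 × 490 × 9.898 × 420 × 10⁻³ = 916.7 kN.
Base metal (shear rupture): φR_n = 0.75 × 0.6 × 450 × 16 × 420 × 10⁻³ = 1361 kN.
Governing: weld metal.

φR_n ≈ 917 kN (weld metal governs)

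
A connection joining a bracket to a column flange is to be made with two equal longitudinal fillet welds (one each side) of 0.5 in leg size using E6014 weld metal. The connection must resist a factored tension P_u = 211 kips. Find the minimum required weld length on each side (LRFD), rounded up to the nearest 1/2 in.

L = 11.5 in on each side

E60XX → F_EXX = 60 ksi.
Throat t_e = 0.707 × 0.5 = 0.3535 in.
φr_n = 0.75 × 0.6 × 60 × 0.3535 = 9.544 kips/in.
L_req = P_u / φr_n = 211 / 9.544 = 22.11 in total.
Per side: 22.11 / 2 = 11.05 in.
Round up → use L = 11.5 in on each side.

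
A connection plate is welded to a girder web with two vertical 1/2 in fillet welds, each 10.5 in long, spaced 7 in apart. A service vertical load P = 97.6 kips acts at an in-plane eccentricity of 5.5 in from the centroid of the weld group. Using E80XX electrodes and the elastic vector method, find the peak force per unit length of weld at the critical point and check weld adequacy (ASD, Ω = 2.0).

f_max ≈ 10.8 kip/in; NOT adequate

E80XX → F_EXX = 80 ksi.
Total weld length L_w = 21 in. Treat welds as unit-width lines.
Polar moment about centroid: J = 2[d³/12 + d(b/2)²] = 2[10.5³/12 + 10.5×3.5²] = 450.2 in³.
Direct shear f_v = P/L_w = 97.6 / 21 = 4.648 kip/in (vertical).
Torsion M = P·e = 97.6 × 5.5 = 536.8 kip·in.
Critical point at (x, y) = (3.5, 5.25) from centroid. f_tx = M·y/J = 6.26 kip/in; f_ty = M·x/J = 4.173 kip/in.
Resultant f_max = √[f_tx² + (f_v + f_ty)²] = √[6.26² + (4.648 + 4.173)²] = 10.82 kip/in.
Capacity per unit length: r_n/Ω = (1/2.0) × 0.6 × 80 × (0.707 × 0.5) = 8.484 kip/in.
10.82 > 8.484 → NOT adequate.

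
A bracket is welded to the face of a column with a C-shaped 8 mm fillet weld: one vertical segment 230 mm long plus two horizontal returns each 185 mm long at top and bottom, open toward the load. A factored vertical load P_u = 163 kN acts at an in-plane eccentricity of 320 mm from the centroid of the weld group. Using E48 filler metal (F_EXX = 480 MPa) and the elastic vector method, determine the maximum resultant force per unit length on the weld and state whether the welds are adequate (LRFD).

Total weld length L_w = 600 mm. Treat welds as unit-width lines.
Centroid: x̄ = 2×185×92.5 / 600 = 57.04 mm from the vertical weld.
Polar moment about centroid: J = I_x + I_y = [230³/12 + 2×185×115²] + [230×57.04² + 2(185³/12 + 185×35.46²)] = 8176000 mm³.
Direct shear f_v = P/L_w = 163×10³ / 600 = 271.7 N/mm (vertical).
Torsion M = P·e = 163×10³ × 320 = 52160000 N·mm.
Critical point at (x, y) = (128, 115) from centroid. f_tx = M·y/J = 733.7 N/mm; f_ty = M·x/J = 816.3 N/mm.
Resultant f_max = √[f_tx² + (f_v + f_ty)²] = √[733.7² + (271.7 + 816.3)²] = 1312 N/mm.
Capacity per unit length: φr_n = 0.75 × 0.6 × 480 × (0.707 × 8) = 1222 N/mm.
1312 > 1222 → NOT adequate.

f_max ≈ 1310 N/mm; NOT adequate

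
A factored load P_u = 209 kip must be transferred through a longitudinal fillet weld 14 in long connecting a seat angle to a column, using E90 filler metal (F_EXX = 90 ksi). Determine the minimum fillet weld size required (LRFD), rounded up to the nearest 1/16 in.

Total weld length L = 14 in.
Required throat t_e = P_u / (φ × 0.6 F_EXX × L) = 209 / (0.75 × 0.6 × 90 × 14) = 0.3686 in.
Required leg w = t_e / 0.707 = 0.5214 in → use 9/16 in.

w = 9/16 in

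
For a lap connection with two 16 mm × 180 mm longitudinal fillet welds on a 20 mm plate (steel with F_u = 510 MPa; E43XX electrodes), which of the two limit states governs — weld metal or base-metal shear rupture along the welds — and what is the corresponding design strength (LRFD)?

φR_n ≈ 788 kN (weld metal governs)

E43XX → F_EXX = 430 MPa.
t_e = 0.707 × 16 = 11.31 mm; L = 360 mm.
Weld metal: φR_n = 0.75 × 0.6 × 430 × 11.31 × 360 × 10⁻³ = 788 kN.
Base metal (shear rupture): φR_n = 0.75 × 0.6 × 510 × 20 × 360 × 10⁻³ = 1652 kN.
Governing: weld metal.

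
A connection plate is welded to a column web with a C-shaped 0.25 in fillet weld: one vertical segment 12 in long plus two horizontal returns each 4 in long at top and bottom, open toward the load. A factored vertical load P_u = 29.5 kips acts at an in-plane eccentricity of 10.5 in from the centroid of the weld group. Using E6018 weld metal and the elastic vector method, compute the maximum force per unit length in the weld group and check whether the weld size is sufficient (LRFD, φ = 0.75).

E60XX → F_EXX = 60 ksi.
Total weld length L_w = 20 in. Treat welds as unit-width lines.
Centroid: x̄ = 2×4×2 / 20 = 0.8 in from the vertical weld.
Polar moment about centroid: J = I_x + I_y = [12³/12 + 2×4×6²] + [12×0.8² + 2(4³/12 + 4×1.2²)] = 461.9 in³.
Direct shear f_v = P/L_w = 29.5 / 20 = 1.475 kip/in (vertical).
Torsion M = P·e = 29.5 × 10.5 = 309.75 kip·in.
Critical point at (x, y) = (3.2, 6) from centroid. f_tx = M·y/J = 4.024 kip/in; f_ty = M·x/J = 2.146 kip/in.
Resultant f_max = √[f_tx² + (f_v + f_ty)²] = √[4.024² + (1.475 + 2.146)²] = 5.413 kip/in.
Capacity per unit length: φr_n = 0.75 × 0.6 × 60 × (0.707 × 0.25) = 4.772 kip/in.
5.413 > 4.772 → NOT adequate.

f_max ≈ 5.41 kip/in; NOT adequate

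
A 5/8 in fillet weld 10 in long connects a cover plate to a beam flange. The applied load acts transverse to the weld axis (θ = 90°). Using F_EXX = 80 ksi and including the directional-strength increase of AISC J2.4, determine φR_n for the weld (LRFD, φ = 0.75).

φR_n ≈ 239 kips

t_e = 0.707 × 0.625 = 0.4419 in; A_we = 0.4419 × 10 = 4.419 in².
Directional factor: 1.0 + 0.5 sin^1.5(90°) = 1.5.
F_nw = 0.6 × 80 × 1.5 = 72 ksi.
φR_n = 0.75 × 72 × 4.419 = 238.6 kips.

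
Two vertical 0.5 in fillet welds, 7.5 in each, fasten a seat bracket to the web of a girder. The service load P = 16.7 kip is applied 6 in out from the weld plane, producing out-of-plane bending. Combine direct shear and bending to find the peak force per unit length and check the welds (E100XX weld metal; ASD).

E100XX → F_EXX = 100 ksi.
L_w = 2 × 7.5 = 15 in; section modulus (unit throat) S = 2 × L²/6 = 18.75 in².
Direct shear f_v = P/L_w = 16.7/15 = 1.113 kip/in.
Moment M = P × e = 16.7 × 6 = 100.2 kip·in; bending f_b = M/S = 5.344 kip/in.
f_max = √(f_v² + f_b²) = √(1.113² + 5.344²) = 5.459 kip/in.
r_n/Ω = (1/2.0) × 0.6 × 100 × (0.707 × 0.5) = 10.6 kip/in → adequate.

f_max ≈ 5.46 kip/in; adequate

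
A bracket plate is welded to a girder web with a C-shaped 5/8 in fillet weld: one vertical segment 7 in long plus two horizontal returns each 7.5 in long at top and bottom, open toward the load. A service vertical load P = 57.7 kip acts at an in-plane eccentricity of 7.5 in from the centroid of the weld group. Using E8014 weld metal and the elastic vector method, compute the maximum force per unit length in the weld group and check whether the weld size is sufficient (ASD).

f_max ≈ 9.75 kip/in; adequate

E80XX → F_EXX = 80 ksi.
Total weld length L_w = 22 in. Treat welds as unit-width lines.
Centroid: x̄ = 2×7.5×3.75 / 22 = 2.557 in from the vertical weld.
Polar moment about centroid: J = I_x + I_y = [7³/12 + 2×7.5×3.5²] + [7×2.557² + 2(7.5³/12 + 7.5×1.193²)] = 349.8 in³.
Direct shear f_v = P/L_w = 57.7 / 22 = 2.623 kip/in (vertical).
Torsion M = P·e = 57.7 × 7.5 = 432.75 kip·in.
Critical point at (x, y) = (4.943, 3.5) from centroid. f_tx = M·y/J = 4.33 kip/in; f_ty = M·x/J = 6.116 kip/in.
Resultant f_max = √[f_tx² + (f_v + f_ty)²] = √[4.33² + (2.623 + 6.116)²] = 9.753 kip/in.
Capacity per unit length: r_n/Ω = (1/2.0) × 0.6 × 80 × (0.707 × 0.625) = 10.6 kip/in.
9.753 ≤ 10.6 → adequate.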